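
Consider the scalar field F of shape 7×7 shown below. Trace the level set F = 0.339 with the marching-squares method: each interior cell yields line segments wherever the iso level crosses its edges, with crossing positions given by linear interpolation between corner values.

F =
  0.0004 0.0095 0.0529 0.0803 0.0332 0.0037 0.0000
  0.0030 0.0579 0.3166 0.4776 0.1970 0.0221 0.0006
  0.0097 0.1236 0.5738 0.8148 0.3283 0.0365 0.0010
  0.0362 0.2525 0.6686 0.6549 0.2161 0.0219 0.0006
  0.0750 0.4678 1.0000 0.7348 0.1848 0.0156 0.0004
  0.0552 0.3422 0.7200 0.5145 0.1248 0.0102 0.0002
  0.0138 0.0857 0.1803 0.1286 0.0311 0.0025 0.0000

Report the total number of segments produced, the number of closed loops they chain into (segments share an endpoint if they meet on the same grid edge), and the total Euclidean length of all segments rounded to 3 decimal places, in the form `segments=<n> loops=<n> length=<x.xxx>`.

segments=16 loops=1 length=13.053

cell (0,2): code 0100 → (0.651,3.000)–(1.000,2.139)
cell (0,3): code 1000 → (1.000,3.494)–(0.651,3.000)
cell (1,1): code 0100 → (1.087,2.000)–(2.000,1.478)
cell (1,2): code 1110 → (1.000,2.139)–(1.087,2.000)
cell (1,3): code 1001 → (2.000,3.978)–(1.000,3.494)
cell (2,1): code 0110 → (2.000,1.478)–(3.000,1.208)
cell (2,3): code 1001 → (3.000,3.720)–(2.000,3.978)
cell (3,0): code 0100 → (3.402,1.000)–(4.000,0.672)
cell (3,1): code 1110 → (3.000,1.208)–(3.402,1.000)
cell (3,3): code 1001 → (4.000,3.720)–(3.000,3.720)
cell (4,0): code 0110 → (4.000,0.672)–(5.000,0.989)
cell (4,3): code 1001 → (5.000,3.450)–(4.000,3.720)
cell (5,0): code 0010 → (5.000,0.989)–(5.012,1.000)
cell (5,1): code 0011 → (5.012,1.000)–(5.706,2.000)
cell (5,2): code 0011 → (5.706,2.000)–(5.455,3.000)
cell (5,3): code 0001 → (5.455,3.000)–(5.000,3.450)
total: 16 segments, chained into 1 closed loop(s), length Σ = 13.052736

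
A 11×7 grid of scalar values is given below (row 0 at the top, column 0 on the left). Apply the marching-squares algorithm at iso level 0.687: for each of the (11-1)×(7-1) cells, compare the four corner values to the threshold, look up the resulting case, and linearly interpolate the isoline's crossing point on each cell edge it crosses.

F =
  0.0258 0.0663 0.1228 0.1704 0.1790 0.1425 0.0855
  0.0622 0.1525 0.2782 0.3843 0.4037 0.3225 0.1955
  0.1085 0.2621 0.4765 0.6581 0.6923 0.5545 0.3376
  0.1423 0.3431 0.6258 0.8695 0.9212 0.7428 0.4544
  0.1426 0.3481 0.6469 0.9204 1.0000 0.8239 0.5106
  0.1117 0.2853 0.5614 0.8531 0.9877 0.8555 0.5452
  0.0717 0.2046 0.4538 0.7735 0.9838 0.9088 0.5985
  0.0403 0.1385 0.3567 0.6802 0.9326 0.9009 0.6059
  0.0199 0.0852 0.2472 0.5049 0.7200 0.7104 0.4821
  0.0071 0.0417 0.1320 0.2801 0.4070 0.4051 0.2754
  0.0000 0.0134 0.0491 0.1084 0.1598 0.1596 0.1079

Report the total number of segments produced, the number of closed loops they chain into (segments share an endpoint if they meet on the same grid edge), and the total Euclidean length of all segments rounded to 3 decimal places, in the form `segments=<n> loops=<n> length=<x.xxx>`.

cell (1,3): code 0100 → (1.982,4.000)–(2.000,3.845)
cell (1,4): code 1000 → (2.000,4.038)–(1.982,4.000)
cell (2,2): code 0100 → (2.137,3.000)–(3.000,2.251)
cell (2,3): code 1110 → (2.000,3.845)–(2.137,3.000)
cell (2,4): code 1101 → (2.704,5.000)–(2.000,4.038)
cell (2,5): code 1000 → (3.000,5.193)–(2.704,5.000)
cell (3,2): code 0110 → (3.000,2.251)–(4.000,2.147)
cell (3,5): code 1001 → (4.000,5.437)–(3.000,5.193)
cell (4,2): code 0110 → (4.000,2.147)–(5.000,2.431)
cell (4,5): code 1001 → (5.000,5.543)–(4.000,5.437)
cell (5,2): code 0110 → (5.000,2.431)–(6.000,2.729)
cell (5,5): code 1001 → (6.000,5.715)–(5.000,5.543)
cell (6,2): code 0010 → (6.000,2.729)–(6.927,3.000)
cell (6,3): code 0111 → (6.927,3.000)–(7.000,3.027)
cell (6,5): code 1001 → (7.000,5.725)–(6.000,5.715)
cell (7,3): code 0110 → (7.000,3.027)–(8.000,3.847)
cell (7,5): code 1001 → (8.000,5.102)–(7.000,5.725)
cell (8,3): code 0010 → (8.000,3.847)–(8.105,4.000)
cell (8,4): code 0011 → (8.105,4.000)–(8.077,5.000)
cell (8,5): code 0001 → (8.077,5.000)–(8.000,5.102)
total: 20 segments, chained into 1 closed loop(s), length Σ = 15.710157

segments=20 loops=1 length=15.710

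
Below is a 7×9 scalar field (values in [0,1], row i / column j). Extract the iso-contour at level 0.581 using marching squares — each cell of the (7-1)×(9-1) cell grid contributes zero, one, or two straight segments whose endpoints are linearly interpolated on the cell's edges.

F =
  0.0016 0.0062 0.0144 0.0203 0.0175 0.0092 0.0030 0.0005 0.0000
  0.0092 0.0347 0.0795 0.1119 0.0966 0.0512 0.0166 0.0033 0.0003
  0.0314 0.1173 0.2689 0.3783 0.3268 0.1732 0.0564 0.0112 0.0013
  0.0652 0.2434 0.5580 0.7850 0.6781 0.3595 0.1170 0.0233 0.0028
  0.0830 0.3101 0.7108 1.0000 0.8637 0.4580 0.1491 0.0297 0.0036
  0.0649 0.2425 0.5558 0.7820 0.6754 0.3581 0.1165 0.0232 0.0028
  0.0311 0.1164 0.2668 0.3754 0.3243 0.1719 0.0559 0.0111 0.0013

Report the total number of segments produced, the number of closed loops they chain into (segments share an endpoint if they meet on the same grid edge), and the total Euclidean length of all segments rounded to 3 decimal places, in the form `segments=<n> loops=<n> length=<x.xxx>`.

segments=12 loops=1 length=9.245

cell (2,2): code 0100 → (2.498,3.000)–(3.000,2.101)
cell (2,3): code 1100 → (2.724,4.000)–(2.498,3.000)
cell (2,4): code 1000 → (3.000,4.305)–(2.724,4.000)
cell (3,1): code 0100 → (3.151,2.000)–(4.000,1.676)
cell (3,2): code 1110 → (3.000,2.101)–(3.151,2.000)
cell (3,4): code 1001 → (4.000,4.697)–(3.000,4.305)
cell (4,1): code 0010 → (4.000,1.676)–(4.837,2.000)
cell (4,2): code 0111 → (4.837,2.000)–(5.000,2.111)
cell (4,4): code 1001 → (5.000,4.298)–(4.000,4.697)
cell (5,2): code 0010 → (5.000,2.111)–(5.494,3.000)
cell (5,3): code 0011 → (5.494,3.000)–(5.269,4.000)
cell (5,4): code 0001 → (5.269,4.000)–(5.000,4.298)
total: 12 segments, chained into 1 closed loop(s), length Σ = 9.245073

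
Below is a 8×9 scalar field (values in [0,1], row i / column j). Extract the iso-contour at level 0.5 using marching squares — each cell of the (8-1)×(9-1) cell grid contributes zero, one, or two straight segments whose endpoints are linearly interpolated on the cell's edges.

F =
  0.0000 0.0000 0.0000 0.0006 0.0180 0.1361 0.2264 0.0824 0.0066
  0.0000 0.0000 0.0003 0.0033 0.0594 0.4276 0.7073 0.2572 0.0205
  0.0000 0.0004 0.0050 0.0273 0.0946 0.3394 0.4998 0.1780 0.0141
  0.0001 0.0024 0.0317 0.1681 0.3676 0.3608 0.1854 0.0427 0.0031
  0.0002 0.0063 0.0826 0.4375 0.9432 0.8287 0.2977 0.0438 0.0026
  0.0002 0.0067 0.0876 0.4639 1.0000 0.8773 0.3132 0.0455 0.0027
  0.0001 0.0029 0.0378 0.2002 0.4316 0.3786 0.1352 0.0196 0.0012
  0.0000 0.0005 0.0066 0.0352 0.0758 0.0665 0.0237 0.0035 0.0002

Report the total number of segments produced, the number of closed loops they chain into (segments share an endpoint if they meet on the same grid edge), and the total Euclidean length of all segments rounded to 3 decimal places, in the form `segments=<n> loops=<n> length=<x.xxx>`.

segments=12 loops=2 length=12.240

cell (0,5): code 0100 → (0.569,6.000)–(1.000,5.259)
cell (0,6): code 1000 → (1.000,6.461)–(0.569,6.000)
cell (1,5): code 0010 → (1.000,5.259)–(1.999,6.000)
cell (1,6): code 0001 → (1.999,6.000)–(1.000,6.461)
cell (3,3): code 0100 → (3.230,4.000)–(4.000,3.124)
cell (3,4): code 1100 → (3.297,5.000)–(3.230,4.000)
cell (3,5): code 1000 → (4.000,5.619)–(3.297,5.000)
cell (4,3): code 0110 → (4.000,3.124)–(5.000,3.067)
cell (4,5): code 1001 → (5.000,5.669)–(4.000,5.619)
cell (5,3): code 0010 → (5.000,3.067)–(5.880,4.000)
cell (5,4): code 0011 → (5.880,4.000)–(5.757,5.000)
cell (5,5): code 0001 → (5.757,5.000)–(5.000,5.669)
total: 12 segments, chained into 2 closed loop(s), length Σ = 12.239691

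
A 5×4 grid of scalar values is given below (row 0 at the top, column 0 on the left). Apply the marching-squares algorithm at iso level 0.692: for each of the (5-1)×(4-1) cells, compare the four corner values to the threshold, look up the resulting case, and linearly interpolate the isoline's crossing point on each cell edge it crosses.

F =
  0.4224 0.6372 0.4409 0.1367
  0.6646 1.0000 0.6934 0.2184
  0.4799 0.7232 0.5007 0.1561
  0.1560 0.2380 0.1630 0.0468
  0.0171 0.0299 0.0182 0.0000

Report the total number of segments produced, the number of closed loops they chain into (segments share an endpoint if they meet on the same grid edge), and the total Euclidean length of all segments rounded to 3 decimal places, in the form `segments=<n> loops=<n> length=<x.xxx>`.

cell (0,0): code 0100 → (0.151,1.000)–(1.000,0.082)
cell (0,1): code 1100 → (0.994,2.000)–(0.151,1.000)
cell (0,2): code 1000 → (1.000,2.003)–(0.994,2.000)
cell (1,0): code 0110 → (1.000,0.082)–(2.000,0.872)
cell (1,1): code 1011 → (2.000,1.140)–(1.007,2.000)
cell (1,2): code 0001 → (1.007,2.000)–(1.000,2.003)
cell (2,0): code 0010 → (2.000,0.872)–(2.064,1.000)
cell (2,1): code 0001 → (2.064,1.000)–(2.000,1.140)
total: 8 segments, chained into 1 closed loop(s), length Σ = 5.458362

segments=8 loops=1 length=5.458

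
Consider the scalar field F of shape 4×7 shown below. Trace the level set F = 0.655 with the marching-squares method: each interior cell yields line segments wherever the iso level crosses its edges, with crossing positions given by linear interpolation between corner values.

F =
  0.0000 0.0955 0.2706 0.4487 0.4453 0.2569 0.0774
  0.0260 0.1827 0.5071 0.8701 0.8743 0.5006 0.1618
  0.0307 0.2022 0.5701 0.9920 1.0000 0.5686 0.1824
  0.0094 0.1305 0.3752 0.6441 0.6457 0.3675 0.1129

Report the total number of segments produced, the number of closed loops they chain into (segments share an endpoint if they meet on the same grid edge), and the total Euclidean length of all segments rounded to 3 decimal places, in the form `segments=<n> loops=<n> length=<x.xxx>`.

cell (0,2): code 0100 → (0.490,3.000)–(1.000,2.407)
cell (0,3): code 1100 → (0.489,4.000)–(0.490,3.000)
cell (0,4): code 1000 → (1.000,4.587)–(0.489,4.000)
cell (1,2): code 0110 → (1.000,2.407)–(2.000,2.201)
cell (1,4): code 1001 → (2.000,4.800)–(1.000,4.587)
cell (2,2): code 0010 → (2.000,2.201)–(2.969,3.000)
cell (2,3): code 0011 → (2.969,3.000)–(2.974,4.000)
cell (2,4): code 0001 → (2.974,4.000)–(2.000,4.800)
total: 8 segments, chained into 1 closed loop(s), length Σ = 8.119407

segments=8 loops=1 length=8.119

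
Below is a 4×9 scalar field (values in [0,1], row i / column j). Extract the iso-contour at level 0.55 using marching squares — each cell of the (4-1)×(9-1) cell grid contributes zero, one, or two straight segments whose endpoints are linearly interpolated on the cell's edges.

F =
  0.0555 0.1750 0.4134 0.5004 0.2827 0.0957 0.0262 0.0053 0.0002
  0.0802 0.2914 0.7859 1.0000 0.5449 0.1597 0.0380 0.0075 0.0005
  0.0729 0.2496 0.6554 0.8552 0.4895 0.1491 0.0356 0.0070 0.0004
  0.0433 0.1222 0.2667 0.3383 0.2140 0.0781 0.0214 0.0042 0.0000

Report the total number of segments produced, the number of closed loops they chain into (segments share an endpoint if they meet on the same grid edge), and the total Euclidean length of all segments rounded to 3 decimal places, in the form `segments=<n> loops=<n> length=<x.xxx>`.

segments=8 loops=1 length=7.648

cell (0,1): code 0100 → (0.367,2.000)–(1.000,1.523)
cell (0,2): code 1100 → (0.099,3.000)–(0.367,2.000)
cell (0,3): code 1000 → (1.000,3.989)–(0.099,3.000)
cell (1,1): code 0110 → (1.000,1.523)–(2.000,1.740)
cell (1,3): code 1001 → (2.000,3.835)–(1.000,3.989)
cell (2,1): code 0010 → (2.000,1.740)–(2.271,2.000)
cell (2,2): code 0011 → (2.271,2.000)–(2.590,3.000)
cell (2,3): code 0001 → (2.590,3.000)–(2.000,3.835)
total: 8 segments, chained into 1 closed loop(s), length Σ = 7.648237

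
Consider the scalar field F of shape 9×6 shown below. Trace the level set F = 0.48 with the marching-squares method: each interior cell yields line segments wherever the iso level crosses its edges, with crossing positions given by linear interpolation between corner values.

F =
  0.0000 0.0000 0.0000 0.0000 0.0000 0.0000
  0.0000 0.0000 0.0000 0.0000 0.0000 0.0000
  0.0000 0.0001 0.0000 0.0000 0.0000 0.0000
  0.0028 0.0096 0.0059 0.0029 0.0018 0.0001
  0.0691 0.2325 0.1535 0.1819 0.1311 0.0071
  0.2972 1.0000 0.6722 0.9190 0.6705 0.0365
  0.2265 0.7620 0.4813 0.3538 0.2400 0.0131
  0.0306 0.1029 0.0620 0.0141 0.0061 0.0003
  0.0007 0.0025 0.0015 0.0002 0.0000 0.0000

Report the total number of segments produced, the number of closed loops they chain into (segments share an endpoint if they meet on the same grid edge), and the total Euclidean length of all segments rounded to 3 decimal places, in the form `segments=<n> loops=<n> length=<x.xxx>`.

cell (4,0): code 0100 → (4.322,1.000)–(5.000,0.260)
cell (4,1): code 1100 → (4.629,2.000)–(4.322,1.000)
cell (4,2): code 1100 → (4.404,3.000)–(4.629,2.000)
cell (4,3): code 1100 → (4.647,4.000)–(4.404,3.000)
cell (4,4): code 1000 → (5.000,4.300)–(4.647,4.000)
cell (5,0): code 0110 → (5.000,0.260)–(6.000,0.473)
cell (5,2): code 1011 → (6.000,2.010)–(5.777,3.000)
cell (5,3): code 0011 → (5.777,3.000)–(5.443,4.000)
cell (5,4): code 0001 → (5.443,4.000)–(5.000,4.300)
cell (6,0): code 0010 → (6.000,0.473)–(6.428,1.000)
cell (6,1): code 0011 → (6.428,1.000)–(6.003,2.000)
cell (6,2): code 0001 → (6.003,2.000)–(6.000,2.010)
total: 12 segments, chained into 1 closed loop(s), length Σ = 9.969021

segments=12 loops=1 length=9.969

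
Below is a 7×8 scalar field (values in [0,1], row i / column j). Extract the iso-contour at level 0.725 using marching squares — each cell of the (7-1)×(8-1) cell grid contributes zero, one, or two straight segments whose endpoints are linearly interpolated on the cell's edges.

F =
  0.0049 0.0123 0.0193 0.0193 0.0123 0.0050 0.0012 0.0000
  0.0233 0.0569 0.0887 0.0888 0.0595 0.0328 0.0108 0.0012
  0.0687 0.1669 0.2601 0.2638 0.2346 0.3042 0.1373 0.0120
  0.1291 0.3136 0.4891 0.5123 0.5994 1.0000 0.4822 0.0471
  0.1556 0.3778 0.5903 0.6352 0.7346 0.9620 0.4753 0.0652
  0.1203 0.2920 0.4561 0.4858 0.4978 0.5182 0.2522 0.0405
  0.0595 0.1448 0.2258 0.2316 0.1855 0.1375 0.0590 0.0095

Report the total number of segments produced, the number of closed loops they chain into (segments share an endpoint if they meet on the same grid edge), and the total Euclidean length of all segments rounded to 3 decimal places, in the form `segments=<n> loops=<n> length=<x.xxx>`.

cell (2,4): code 0100 → (2.605,5.000)–(3.000,4.314)
cell (2,5): code 1000 → (3.000,5.531)–(2.605,5.000)
cell (3,3): code 0100 → (3.929,4.000)–(4.000,3.903)
cell (3,4): code 1110 → (3.000,4.314)–(3.929,4.000)
cell (3,5): code 1001 → (4.000,5.487)–(3.000,5.531)
cell (4,3): code 0010 → (4.000,3.903)–(4.041,4.000)
cell (4,4): code 0011 → (4.041,4.000)–(4.534,5.000)
cell (4,5): code 0001 → (4.534,5.000)–(4.000,5.487)
total: 8 segments, chained into 1 closed loop(s), length Σ = 5.498038

segments=8 loops=1 length=5.498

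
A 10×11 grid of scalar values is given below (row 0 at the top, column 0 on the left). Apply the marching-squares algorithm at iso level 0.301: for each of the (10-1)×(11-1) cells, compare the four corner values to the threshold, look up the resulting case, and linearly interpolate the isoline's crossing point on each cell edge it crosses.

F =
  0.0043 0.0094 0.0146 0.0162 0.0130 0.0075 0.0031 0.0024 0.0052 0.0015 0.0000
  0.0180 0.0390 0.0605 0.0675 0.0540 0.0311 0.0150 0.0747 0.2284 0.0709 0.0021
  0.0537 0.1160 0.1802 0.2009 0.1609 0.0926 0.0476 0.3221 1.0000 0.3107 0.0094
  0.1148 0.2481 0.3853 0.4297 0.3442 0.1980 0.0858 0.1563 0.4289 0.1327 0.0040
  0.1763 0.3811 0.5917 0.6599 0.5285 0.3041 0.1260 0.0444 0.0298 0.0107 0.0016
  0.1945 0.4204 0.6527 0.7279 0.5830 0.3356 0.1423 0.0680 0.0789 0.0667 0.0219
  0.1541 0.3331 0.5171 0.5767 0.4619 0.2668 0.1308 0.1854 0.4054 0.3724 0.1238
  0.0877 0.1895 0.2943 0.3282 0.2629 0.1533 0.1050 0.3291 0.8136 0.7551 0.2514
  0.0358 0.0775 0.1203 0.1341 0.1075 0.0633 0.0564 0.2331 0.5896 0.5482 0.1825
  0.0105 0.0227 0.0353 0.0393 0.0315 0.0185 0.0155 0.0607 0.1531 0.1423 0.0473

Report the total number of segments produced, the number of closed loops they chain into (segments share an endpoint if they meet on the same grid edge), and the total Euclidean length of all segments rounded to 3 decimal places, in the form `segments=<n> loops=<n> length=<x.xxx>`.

cell (1,6): code 0100 → (1.915,7.000)–(2.000,6.923)
cell (1,7): code 1100 → (1.094,8.000)–(1.915,7.000)
cell (1,8): code 1100 → (1.960,9.000)–(1.094,8.000)
cell (1,9): code 1000 → (2.000,9.032)–(1.960,9.000)
cell (2,1): code 0100 → (2.589,2.000)–(3.000,1.386)
cell (2,2): code 1100 → (2.438,3.000)–(2.589,2.000)
cell (2,3): code 1100 → (2.764,4.000)–(2.438,3.000)
cell (2,4): code 1000 → (3.000,4.295)–(2.764,4.000)
cell (2,6): code 0010 → (2.000,6.923)–(2.127,7.000)
cell (2,7): code 0111 → (2.127,7.000)–(3.000,7.531)
cell (2,8): code 1011 → (3.000,8.432)–(2.054,9.000)
cell (2,9): code 0001 → (2.054,9.000)–(2.000,9.032)
cell (3,0): code 0100 → (3.398,1.000)–(4.000,0.609)
cell (3,1): code 1110 → (3.000,1.386)–(3.398,1.000)
cell (3,4): code 1101 → (3.971,5.000)–(3.000,4.295)
cell (3,5): code 1000 → (4.000,5.017)–(3.971,5.000)
cell (3,7): code 0010 → (3.000,7.531)–(3.320,8.000)
cell (3,8): code 0001 → (3.320,8.000)–(3.000,8.432)
cell (4,0): code 0110 → (4.000,0.609)–(5.000,0.471)
cell (4,5): code 1001 → (5.000,5.179)–(4.000,5.017)
cell (5,0): code 0110 → (5.000,0.471)–(6.000,0.821)
cell (5,4): code 1011 → (6.000,4.825)–(5.503,5.000)
cell (5,5): code 0001 → (5.503,5.000)–(5.000,5.179)
cell (5,7): code 0100 → (5.680,8.000)–(6.000,7.525)
cell (5,8): code 1100 → (5.766,9.000)–(5.680,8.000)
cell (5,9): code 1000 → (6.000,9.287)–(5.766,9.000)
cell (6,0): code 0010 → (6.000,0.821)–(6.224,1.000)
cell (6,1): code 0011 → (6.224,1.000)–(6.970,2.000)
cell (6,2): code 0111 → (6.970,2.000)–(7.000,2.198)
cell (6,3): code 1011 → (7.000,3.417)–(6.809,4.000)
cell (6,4): code 0001 → (6.809,4.000)–(6.000,4.825)
cell (6,6): code 0100 → (6.804,7.000)–(7.000,6.875)
cell (6,7): code 1110 → (6.000,7.525)–(6.804,7.000)
cell (6,9): code 1001 → (7.000,9.902)–(6.000,9.287)
cell (7,2): code 0010 → (7.000,2.198)–(7.140,3.000)
cell (7,3): code 0001 → (7.140,3.000)–(7.000,3.417)
cell (7,6): code 0010 → (7.000,6.875)–(7.293,7.000)
cell (7,7): code 0111 → (7.293,7.000)–(8.000,7.190)
cell (7,9): code 1001 → (8.000,9.676)–(7.000,9.902)
cell (8,7): code 0010 → (8.000,7.190)–(8.661,8.000)
cell (8,8): code 0011 → (8.661,8.000)–(8.609,9.000)
cell (8,9): code 0001 → (8.609,9.000)–(8.000,9.676)
total: 42 segments, chained into 3 closed loop(s), length Σ = 30.156512

segments=42 loops=3 length=30.157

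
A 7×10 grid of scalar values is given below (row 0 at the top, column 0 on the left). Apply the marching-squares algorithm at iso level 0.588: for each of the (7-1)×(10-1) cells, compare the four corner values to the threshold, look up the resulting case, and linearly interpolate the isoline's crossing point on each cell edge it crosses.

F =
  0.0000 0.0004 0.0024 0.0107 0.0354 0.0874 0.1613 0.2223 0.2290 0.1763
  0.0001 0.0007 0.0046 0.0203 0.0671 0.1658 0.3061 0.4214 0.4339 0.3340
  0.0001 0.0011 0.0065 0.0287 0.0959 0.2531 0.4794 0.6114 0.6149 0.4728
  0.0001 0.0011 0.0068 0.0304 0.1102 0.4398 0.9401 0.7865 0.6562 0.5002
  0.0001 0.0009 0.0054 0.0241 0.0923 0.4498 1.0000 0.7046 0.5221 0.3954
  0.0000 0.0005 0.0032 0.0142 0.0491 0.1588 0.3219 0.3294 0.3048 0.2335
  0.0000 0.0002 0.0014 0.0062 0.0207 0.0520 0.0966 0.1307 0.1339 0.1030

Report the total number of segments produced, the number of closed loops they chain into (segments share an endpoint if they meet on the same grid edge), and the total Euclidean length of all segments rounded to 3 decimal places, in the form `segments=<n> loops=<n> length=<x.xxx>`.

segments=12 loops=1 length=9.381

cell (1,6): code 0100 → (1.877,7.000)–(2.000,6.823)
cell (1,7): code 1100 → (1.851,8.000)–(1.877,7.000)
cell (1,8): code 1000 → (2.000,8.189)–(1.851,8.000)
cell (2,5): code 0100 → (2.236,6.000)–(3.000,5.296)
cell (2,6): code 1110 → (2.000,6.823)–(2.236,6.000)
cell (2,8): code 1001 → (3.000,8.437)–(2.000,8.189)
cell (3,5): code 0110 → (3.000,5.296)–(4.000,5.251)
cell (3,7): code 1011 → (4.000,7.639)–(3.509,8.000)
cell (3,8): code 0001 → (3.509,8.000)–(3.000,8.437)
cell (4,5): code 0010 → (4.000,5.251)–(4.608,6.000)
cell (4,6): code 0011 → (4.608,6.000)–(4.311,7.000)
cell (4,7): code 0001 → (4.311,7.000)–(4.000,7.639)
total: 12 segments, chained into 1 closed loop(s), length Σ = 9.381287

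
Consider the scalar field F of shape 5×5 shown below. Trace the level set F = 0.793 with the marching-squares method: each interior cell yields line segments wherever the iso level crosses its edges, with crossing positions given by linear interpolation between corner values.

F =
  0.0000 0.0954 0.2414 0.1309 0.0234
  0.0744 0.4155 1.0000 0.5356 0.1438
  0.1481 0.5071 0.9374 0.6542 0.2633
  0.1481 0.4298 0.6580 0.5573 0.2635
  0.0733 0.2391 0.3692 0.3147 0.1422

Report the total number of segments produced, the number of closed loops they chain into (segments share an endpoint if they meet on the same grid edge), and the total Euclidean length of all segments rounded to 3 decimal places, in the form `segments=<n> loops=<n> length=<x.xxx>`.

cell (0,1): code 0100 → (0.727,2.000)–(1.000,1.646)
cell (0,2): code 1000 → (1.000,2.446)–(0.727,2.000)
cell (1,1): code 0110 → (1.000,1.646)–(2.000,1.664)
cell (1,2): code 1001 → (2.000,2.510)–(1.000,2.446)
cell (2,1): code 0010 → (2.000,1.664)–(2.517,2.000)
cell (2,2): code 0001 → (2.517,2.000)–(2.000,2.510)
total: 6 segments, chained into 1 closed loop(s), length Σ = 4.314157

segments=6 loops=1 length=4.314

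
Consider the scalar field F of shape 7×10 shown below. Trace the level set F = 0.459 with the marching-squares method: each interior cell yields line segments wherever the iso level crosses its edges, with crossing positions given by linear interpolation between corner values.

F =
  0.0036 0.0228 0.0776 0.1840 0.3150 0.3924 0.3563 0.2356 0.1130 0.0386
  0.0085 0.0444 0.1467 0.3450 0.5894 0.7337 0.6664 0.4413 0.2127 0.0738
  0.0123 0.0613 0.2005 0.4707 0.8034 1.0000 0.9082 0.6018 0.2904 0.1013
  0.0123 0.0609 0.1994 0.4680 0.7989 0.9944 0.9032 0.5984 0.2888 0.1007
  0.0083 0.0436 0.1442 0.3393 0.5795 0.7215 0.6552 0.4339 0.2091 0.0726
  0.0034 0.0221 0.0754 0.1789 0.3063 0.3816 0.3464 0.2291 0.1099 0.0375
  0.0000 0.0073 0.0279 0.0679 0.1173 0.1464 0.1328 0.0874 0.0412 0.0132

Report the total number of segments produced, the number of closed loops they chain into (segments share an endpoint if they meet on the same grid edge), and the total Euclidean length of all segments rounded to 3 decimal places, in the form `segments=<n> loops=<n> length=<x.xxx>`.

segments=18 loops=1 length=14.278

cell (0,3): code 0100 → (0.525,4.000)–(1.000,3.466)
cell (0,4): code 1100 → (0.195,5.000)–(0.525,4.000)
cell (0,5): code 1100 → (0.331,6.000)–(0.195,5.000)
cell (0,6): code 1000 → (1.000,6.921)–(0.331,6.000)
cell (1,2): code 0100 → (1.907,3.000)–(2.000,2.957)
cell (1,3): code 1110 → (1.000,3.466)–(1.907,3.000)
cell (1,6): code 1101 → (1.110,7.000)–(1.000,6.921)
cell (1,7): code 1000 → (2.000,7.459)–(1.110,7.000)
cell (2,2): code 0110 → (2.000,2.957)–(3.000,2.966)
cell (2,7): code 1001 → (3.000,7.450)–(2.000,7.459)
cell (3,2): code 0010 → (3.000,2.966)–(3.070,3.000)
cell (3,3): code 0111 → (3.070,3.000)–(4.000,3.498)
cell (3,6): code 1011 → (4.000,6.887)–(3.847,7.000)
cell (3,7): code 0001 → (3.847,7.000)–(3.000,7.450)
cell (4,3): code 0010 → (4.000,3.498)–(4.441,4.000)
cell (4,4): code 0011 → (4.441,4.000)–(4.772,5.000)
cell (4,5): code 0011 → (4.772,5.000)–(4.635,6.000)
cell (4,6): code 0001 → (4.635,6.000)–(4.000,6.887)
total: 18 segments, chained into 1 closed loop(s), length Σ = 14.278056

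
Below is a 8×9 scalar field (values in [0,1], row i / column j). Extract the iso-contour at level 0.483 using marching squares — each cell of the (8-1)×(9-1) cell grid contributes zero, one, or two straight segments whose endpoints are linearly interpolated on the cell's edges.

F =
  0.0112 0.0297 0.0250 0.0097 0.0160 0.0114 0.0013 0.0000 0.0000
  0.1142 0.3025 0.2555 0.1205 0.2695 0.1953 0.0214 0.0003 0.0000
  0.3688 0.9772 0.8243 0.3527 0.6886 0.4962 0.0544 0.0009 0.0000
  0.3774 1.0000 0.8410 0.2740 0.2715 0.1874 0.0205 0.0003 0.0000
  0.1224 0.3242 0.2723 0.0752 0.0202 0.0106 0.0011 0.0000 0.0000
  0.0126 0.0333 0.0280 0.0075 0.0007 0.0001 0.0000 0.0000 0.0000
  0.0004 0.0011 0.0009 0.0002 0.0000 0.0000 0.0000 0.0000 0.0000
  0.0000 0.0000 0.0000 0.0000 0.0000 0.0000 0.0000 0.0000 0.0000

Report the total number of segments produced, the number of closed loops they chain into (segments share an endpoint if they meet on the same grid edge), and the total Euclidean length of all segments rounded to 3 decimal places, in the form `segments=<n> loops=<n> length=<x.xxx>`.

cell (1,0): code 0100 → (1.268,1.000)–(2.000,0.188)
cell (1,1): code 1100 → (1.400,2.000)–(1.268,1.000)
cell (1,2): code 1000 → (2.000,2.724)–(1.400,2.000)
cell (1,3): code 0100 → (1.509,4.000)–(2.000,3.388)
cell (1,4): code 1100 → (1.956,5.000)–(1.509,4.000)
cell (1,5): code 1000 → (2.000,5.030)–(1.956,5.000)
cell (2,0): code 0110 → (2.000,0.188)–(3.000,0.170)
cell (2,2): code 1001 → (3.000,2.631)–(2.000,2.724)
cell (2,3): code 0010 → (2.000,3.388)–(2.493,4.000)
cell (2,4): code 0011 → (2.493,4.000)–(2.043,5.000)
cell (2,5): code 0001 → (2.043,5.000)–(2.000,5.030)
cell (3,0): code 0010 → (3.000,0.170)–(3.765,1.000)
cell (3,1): code 0011 → (3.765,1.000)–(3.630,2.000)
cell (3,2): code 0001 → (3.630,2.000)–(3.000,2.631)
total: 14 segments, chained into 2 closed loop(s), length Σ = 11.944266

segments=14 loops=2 length=11.944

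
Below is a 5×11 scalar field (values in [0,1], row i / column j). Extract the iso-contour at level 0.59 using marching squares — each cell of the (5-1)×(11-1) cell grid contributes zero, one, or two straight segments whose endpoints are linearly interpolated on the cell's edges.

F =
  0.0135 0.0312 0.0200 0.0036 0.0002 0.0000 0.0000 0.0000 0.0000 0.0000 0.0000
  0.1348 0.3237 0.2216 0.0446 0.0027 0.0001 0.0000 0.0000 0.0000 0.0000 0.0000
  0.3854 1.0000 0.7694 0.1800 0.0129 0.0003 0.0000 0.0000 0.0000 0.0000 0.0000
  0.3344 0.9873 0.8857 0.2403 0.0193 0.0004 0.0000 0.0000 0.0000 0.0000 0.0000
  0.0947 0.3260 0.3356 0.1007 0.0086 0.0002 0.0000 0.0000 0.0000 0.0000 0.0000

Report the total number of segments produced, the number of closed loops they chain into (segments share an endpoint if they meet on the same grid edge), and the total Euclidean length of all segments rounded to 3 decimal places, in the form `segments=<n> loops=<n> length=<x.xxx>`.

cell (1,0): code 0100 → (1.394,1.000)–(2.000,0.333)
cell (1,1): code 1100 → (1.673,2.000)–(1.394,1.000)
cell (1,2): code 1000 → (2.000,2.304)–(1.673,2.000)
cell (2,0): code 0110 → (2.000,0.333)–(3.000,0.391)
cell (2,2): code 1001 → (3.000,2.458)–(2.000,2.304)
cell (3,0): code 0010 → (3.000,0.391)–(3.601,1.000)
cell (3,1): code 0011 → (3.601,1.000)–(3.538,2.000)
cell (3,2): code 0001 → (3.538,2.000)–(3.000,2.458)
total: 8 segments, chained into 1 closed loop(s), length Σ = 6.963532

segments=8 loops=1 length=6.964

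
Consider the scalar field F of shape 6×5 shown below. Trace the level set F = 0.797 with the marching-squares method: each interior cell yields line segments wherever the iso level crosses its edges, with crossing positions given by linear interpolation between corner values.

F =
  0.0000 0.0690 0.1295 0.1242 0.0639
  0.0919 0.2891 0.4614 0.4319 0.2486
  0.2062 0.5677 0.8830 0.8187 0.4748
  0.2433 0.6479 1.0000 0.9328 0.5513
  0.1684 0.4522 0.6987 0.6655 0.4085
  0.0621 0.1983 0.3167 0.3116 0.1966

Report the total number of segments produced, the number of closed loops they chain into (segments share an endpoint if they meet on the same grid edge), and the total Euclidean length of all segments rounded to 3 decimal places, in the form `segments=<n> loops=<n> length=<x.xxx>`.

cell (1,1): code 0100 → (1.796,2.000)–(2.000,1.727)
cell (1,2): code 1100 → (1.944,3.000)–(1.796,2.000)
cell (1,3): code 1000 → (2.000,3.063)–(1.944,3.000)
cell (2,1): code 0110 → (2.000,1.727)–(3.000,1.423)
cell (2,3): code 1001 → (3.000,3.356)–(2.000,3.063)
cell (3,1): code 0010 → (3.000,1.423)–(3.674,2.000)
cell (3,2): code 0011 → (3.674,2.000)–(3.508,3.000)
cell (3,3): code 0001 → (3.508,3.000)–(3.000,3.356)
total: 8 segments, chained into 1 closed loop(s), length Σ = 6.043759

segments=8 loops=1 length=6.044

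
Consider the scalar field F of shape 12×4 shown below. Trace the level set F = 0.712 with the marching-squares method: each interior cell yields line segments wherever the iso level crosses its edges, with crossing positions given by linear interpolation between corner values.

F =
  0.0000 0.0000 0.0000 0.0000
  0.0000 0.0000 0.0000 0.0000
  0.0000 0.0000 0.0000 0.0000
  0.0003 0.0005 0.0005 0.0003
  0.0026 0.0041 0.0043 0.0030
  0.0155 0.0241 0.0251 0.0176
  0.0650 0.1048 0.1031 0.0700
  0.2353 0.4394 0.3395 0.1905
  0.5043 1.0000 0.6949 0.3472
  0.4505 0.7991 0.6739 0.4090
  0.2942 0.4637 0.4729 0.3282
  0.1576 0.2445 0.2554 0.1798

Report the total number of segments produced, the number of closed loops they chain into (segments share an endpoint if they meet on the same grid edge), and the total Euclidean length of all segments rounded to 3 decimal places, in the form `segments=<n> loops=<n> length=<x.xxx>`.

cell (7,0): code 0100 → (7.486,1.000)–(8.000,0.419)
cell (7,1): code 1000 → (8.000,1.944)–(7.486,1.000)
cell (8,0): code 0110 → (8.000,0.419)–(9.000,0.750)
cell (8,1): code 1001 → (9.000,1.696)–(8.000,1.944)
cell (9,0): code 0010 → (9.000,0.750)–(9.260,1.000)
cell (9,1): code 0001 → (9.260,1.000)–(9.000,1.696)
total: 6 segments, chained into 1 closed loop(s), length Σ = 5.036953

segments=6 loops=1 length=5.037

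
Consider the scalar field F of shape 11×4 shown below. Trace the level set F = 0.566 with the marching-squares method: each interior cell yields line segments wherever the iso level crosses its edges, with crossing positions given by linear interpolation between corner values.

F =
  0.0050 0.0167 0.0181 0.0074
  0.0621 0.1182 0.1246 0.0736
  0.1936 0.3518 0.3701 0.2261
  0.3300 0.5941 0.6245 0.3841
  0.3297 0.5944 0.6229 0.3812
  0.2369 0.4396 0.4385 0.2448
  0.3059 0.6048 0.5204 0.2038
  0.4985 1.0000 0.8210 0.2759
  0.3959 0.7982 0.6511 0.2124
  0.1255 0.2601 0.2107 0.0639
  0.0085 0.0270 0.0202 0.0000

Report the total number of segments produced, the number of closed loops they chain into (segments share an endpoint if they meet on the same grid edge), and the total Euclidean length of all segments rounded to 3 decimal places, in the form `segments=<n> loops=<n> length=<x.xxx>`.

cell (2,0): code 0100 → (2.884,1.000)–(3.000,0.894)
cell (2,1): code 1100 → (2.770,2.000)–(2.884,1.000)
cell (2,2): code 1000 → (3.000,2.243)–(2.770,2.000)
cell (3,0): code 0110 → (3.000,0.894)–(4.000,0.893)
cell (3,2): code 1001 → (4.000,2.235)–(3.000,2.243)
cell (4,0): code 0010 → (4.000,0.893)–(4.183,1.000)
cell (4,1): code 0011 → (4.183,1.000)–(4.309,2.000)
cell (4,2): code 0001 → (4.309,2.000)–(4.000,2.235)
cell (5,0): code 0100 → (5.765,1.000)–(6.000,0.870)
cell (5,1): code 1000 → (6.000,1.460)–(5.765,1.000)
cell (6,0): code 0110 → (6.000,0.870)–(7.000,0.135)
cell (6,1): code 1101 → (6.152,2.000)–(6.000,1.460)
cell (6,2): code 1000 → (7.000,2.468)–(6.152,2.000)
cell (7,0): code 0110 → (7.000,0.135)–(8.000,0.423)
cell (7,2): code 1001 → (8.000,2.194)–(7.000,2.468)
cell (8,0): code 0010 → (8.000,0.423)–(8.432,1.000)
cell (8,1): code 0011 → (8.432,1.000)–(8.193,2.000)
cell (8,2): code 0001 → (8.193,2.000)–(8.000,2.194)
total: 18 segments, chained into 2 closed loop(s), length Σ = 12.763037

segments=18 loops=2 length=12.763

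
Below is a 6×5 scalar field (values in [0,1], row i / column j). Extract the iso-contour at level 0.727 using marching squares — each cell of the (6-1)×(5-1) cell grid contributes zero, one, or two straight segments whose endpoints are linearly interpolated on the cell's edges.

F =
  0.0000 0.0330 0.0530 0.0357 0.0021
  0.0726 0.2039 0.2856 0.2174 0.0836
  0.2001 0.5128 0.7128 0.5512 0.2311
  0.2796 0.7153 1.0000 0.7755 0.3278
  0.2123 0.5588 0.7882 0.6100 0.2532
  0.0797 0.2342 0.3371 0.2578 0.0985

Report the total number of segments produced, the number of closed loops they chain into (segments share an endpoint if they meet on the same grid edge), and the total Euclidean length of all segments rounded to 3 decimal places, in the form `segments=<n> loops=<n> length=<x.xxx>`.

segments=8 loops=1 length=5.995

cell (2,1): code 0100 → (2.049,2.000)–(3.000,1.041)
cell (2,2): code 1100 → (2.784,3.000)–(2.049,2.000)
cell (2,3): code 1000 → (3.000,3.108)–(2.784,3.000)
cell (3,1): code 0110 → (3.000,1.041)–(4.000,1.733)
cell (3,2): code 1011 → (4.000,2.343)–(3.293,3.000)
cell (3,3): code 0001 → (3.293,3.000)–(3.000,3.108)
cell (4,1): code 0010 → (4.000,1.733)–(4.136,2.000)
cell (4,2): code 0001 → (4.136,2.000)–(4.000,2.343)
total: 8 segments, chained into 1 closed loop(s), length Σ = 5.994668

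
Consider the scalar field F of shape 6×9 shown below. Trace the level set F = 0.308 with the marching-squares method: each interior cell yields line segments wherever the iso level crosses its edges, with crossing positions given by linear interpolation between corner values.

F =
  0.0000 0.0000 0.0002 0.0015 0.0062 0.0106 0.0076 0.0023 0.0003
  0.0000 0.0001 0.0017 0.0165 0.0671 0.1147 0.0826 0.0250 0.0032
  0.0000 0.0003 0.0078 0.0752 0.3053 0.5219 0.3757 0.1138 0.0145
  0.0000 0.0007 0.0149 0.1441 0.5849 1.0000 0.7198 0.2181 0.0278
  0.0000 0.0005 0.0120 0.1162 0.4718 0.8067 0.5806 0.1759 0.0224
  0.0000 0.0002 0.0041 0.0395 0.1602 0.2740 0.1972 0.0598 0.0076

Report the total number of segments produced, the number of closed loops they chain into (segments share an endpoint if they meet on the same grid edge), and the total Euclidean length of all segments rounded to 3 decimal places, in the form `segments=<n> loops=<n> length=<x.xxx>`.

segments=12 loops=1 length=10.652

cell (1,4): code 0100 → (1.475,5.000)–(2.000,4.012)
cell (1,5): code 1100 → (1.769,6.000)–(1.475,5.000)
cell (1,6): code 1000 → (2.000,6.258)–(1.769,6.000)
cell (2,3): code 0100 → (2.010,4.000)–(3.000,3.372)
cell (2,4): code 1110 → (2.000,4.012)–(2.010,4.000)
cell (2,6): code 1001 → (3.000,6.821)–(2.000,6.258)
cell (3,3): code 0110 → (3.000,3.372)–(4.000,3.539)
cell (3,6): code 1001 → (4.000,6.674)–(3.000,6.821)
cell (4,3): code 0010 → (4.000,3.539)–(4.526,4.000)
cell (4,4): code 0011 → (4.526,4.000)–(4.936,5.000)
cell (4,5): code 0011 → (4.936,5.000)–(4.711,6.000)
cell (4,6): code 0001 → (4.711,6.000)–(4.000,6.674)
total: 12 segments, chained into 1 closed loop(s), length Σ = 10.652494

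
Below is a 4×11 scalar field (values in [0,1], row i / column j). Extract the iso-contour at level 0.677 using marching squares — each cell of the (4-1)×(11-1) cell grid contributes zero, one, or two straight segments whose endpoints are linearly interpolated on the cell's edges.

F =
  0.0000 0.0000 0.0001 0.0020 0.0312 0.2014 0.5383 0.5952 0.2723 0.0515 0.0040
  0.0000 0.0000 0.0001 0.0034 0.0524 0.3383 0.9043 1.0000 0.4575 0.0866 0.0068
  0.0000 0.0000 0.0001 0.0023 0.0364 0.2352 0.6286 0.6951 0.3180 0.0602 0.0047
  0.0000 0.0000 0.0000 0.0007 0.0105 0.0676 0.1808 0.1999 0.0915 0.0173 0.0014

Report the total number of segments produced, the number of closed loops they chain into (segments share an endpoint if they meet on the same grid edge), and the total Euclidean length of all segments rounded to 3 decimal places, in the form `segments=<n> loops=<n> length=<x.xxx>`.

segments=8 loops=1 length=5.891

cell (0,5): code 0100 → (0.379,6.000)–(1.000,5.598)
cell (0,6): code 1100 → (0.202,7.000)–(0.379,6.000)
cell (0,7): code 1000 → (1.000,7.595)–(0.202,7.000)
cell (1,5): code 0010 → (1.000,5.598)–(1.824,6.000)
cell (1,6): code 0111 → (1.824,6.000)–(2.000,6.728)
cell (1,7): code 1001 → (2.000,7.048)–(1.000,7.595)
cell (2,6): code 0010 → (2.000,6.728)–(2.037,7.000)
cell (2,7): code 0001 → (2.037,7.000)–(2.000,7.048)
total: 8 segments, chained into 1 closed loop(s), length Σ = 5.891389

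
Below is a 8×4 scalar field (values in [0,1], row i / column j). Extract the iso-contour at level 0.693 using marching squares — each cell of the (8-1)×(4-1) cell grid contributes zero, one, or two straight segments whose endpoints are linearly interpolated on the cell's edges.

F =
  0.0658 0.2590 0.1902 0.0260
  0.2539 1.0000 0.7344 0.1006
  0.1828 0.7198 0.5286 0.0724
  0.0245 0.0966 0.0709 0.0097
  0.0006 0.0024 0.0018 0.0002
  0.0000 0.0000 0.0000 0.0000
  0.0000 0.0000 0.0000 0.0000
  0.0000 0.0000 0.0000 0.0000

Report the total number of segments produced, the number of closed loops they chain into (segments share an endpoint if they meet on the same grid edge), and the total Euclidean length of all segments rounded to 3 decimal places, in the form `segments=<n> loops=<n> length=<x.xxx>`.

cell (0,0): code 0100 → (0.586,1.000)–(1.000,0.589)
cell (0,1): code 1100 → (0.924,2.000)–(0.586,1.000)
cell (0,2): code 1000 → (1.000,2.065)–(0.924,2.000)
cell (1,0): code 0110 → (1.000,0.589)–(2.000,0.950)
cell (1,1): code 1011 → (2.000,1.140)–(1.201,2.000)
cell (1,2): code 0001 → (1.201,2.000)–(1.000,2.065)
cell (2,0): code 0010 → (2.000,0.950)–(2.043,1.000)
cell (2,1): code 0001 → (2.043,1.000)–(2.000,1.140)
total: 8 segments, chained into 1 closed loop(s), length Σ = 4.400844

segments=8 loops=1 length=4.401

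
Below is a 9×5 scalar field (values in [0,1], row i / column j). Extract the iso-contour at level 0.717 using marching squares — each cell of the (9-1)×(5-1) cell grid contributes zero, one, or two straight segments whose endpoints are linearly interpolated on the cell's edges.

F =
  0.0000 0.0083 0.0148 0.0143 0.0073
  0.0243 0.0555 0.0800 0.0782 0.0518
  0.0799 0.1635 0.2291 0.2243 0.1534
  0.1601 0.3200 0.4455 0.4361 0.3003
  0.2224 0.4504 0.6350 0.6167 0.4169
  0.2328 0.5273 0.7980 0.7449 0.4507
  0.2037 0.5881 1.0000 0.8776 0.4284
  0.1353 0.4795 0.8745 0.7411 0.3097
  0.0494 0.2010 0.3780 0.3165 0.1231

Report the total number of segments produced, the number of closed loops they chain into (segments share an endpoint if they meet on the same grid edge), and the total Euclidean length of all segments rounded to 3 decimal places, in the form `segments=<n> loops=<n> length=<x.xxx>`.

segments=10 loops=1 length=7.670

cell (4,1): code 0100 → (4.503,2.000)–(5.000,1.701)
cell (4,2): code 1100 → (4.782,3.000)–(4.503,2.000)
cell (4,3): code 1000 → (5.000,3.095)–(4.782,3.000)
cell (5,1): code 0110 → (5.000,1.701)–(6.000,1.313)
cell (5,3): code 1001 → (6.000,3.358)–(5.000,3.095)
cell (6,1): code 0110 → (6.000,1.313)–(7.000,1.601)
cell (6,3): code 1001 → (7.000,3.056)–(6.000,3.358)
cell (7,1): code 0010 → (7.000,1.601)–(7.317,2.000)
cell (7,2): code 0011 → (7.317,2.000)–(7.057,3.000)
cell (7,3): code 0001 → (7.057,3.000)–(7.000,3.056)
total: 10 segments, chained into 1 closed loop(s), length Σ = 7.670010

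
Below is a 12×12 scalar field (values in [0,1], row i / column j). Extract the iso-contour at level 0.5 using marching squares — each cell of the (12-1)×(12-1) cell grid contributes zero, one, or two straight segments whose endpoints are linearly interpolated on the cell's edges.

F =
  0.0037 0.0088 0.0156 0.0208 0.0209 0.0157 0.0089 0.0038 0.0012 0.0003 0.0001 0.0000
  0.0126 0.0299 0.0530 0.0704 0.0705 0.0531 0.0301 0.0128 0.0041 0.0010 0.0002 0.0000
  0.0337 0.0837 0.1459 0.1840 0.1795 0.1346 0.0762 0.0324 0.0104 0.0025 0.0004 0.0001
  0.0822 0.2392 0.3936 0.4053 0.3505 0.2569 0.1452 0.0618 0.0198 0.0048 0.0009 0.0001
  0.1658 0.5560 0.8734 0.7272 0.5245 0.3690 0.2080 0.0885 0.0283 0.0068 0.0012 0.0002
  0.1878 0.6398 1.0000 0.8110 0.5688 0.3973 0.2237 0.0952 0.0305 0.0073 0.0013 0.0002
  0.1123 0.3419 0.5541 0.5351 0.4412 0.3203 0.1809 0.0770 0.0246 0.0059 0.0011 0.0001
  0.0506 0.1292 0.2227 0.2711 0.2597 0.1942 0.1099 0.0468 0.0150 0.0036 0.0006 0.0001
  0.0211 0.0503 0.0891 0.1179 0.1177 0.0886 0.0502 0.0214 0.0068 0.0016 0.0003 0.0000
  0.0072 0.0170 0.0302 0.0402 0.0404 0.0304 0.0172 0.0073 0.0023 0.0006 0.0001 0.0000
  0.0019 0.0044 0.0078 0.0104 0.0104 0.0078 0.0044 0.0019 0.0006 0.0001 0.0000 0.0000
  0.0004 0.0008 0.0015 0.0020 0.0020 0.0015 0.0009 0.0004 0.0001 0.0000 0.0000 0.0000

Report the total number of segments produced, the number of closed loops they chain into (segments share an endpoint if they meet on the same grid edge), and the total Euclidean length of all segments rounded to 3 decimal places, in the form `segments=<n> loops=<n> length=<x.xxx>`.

cell (3,0): code 0100 → (3.823,1.000)–(4.000,0.856)
cell (3,1): code 1100 → (3.222,2.000)–(3.823,1.000)
cell (3,2): code 1100 → (3.294,3.000)–(3.222,2.000)
cell (3,3): code 1100 → (3.859,4.000)–(3.294,3.000)
cell (3,4): code 1000 → (4.000,4.158)–(3.859,4.000)
cell (4,0): code 0110 → (4.000,0.856)–(5.000,0.691)
cell (4,4): code 1001 → (5.000,4.401)–(4.000,4.158)
cell (5,0): code 0010 → (5.000,0.691)–(5.469,1.000)
cell (5,1): code 0111 → (5.469,1.000)–(6.000,1.745)
cell (5,3): code 1011 → (6.000,3.374)–(5.539,4.000)
cell (5,4): code 0001 → (5.539,4.000)–(5.000,4.401)
cell (6,1): code 0010 → (6.000,1.745)–(6.163,2.000)
cell (6,2): code 0011 → (6.163,2.000)–(6.133,3.000)
cell (6,3): code 0001 → (6.133,3.000)–(6.000,3.374)
total: 14 segments, chained into 1 closed loop(s), length Σ = 10.426292

segments=14 loops=1 length=10.426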